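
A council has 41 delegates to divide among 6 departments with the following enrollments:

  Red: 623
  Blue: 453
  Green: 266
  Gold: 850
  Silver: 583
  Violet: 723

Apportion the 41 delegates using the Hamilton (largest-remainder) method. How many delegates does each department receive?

Standard divisor: 3498 ÷ 41 ≈ 85.317.
Standard quotas: Red 7.302, Blue 5.310, Green 3.118, Gold 9.963, Silver 6.833, Violet 8.474.
Lower quotas: Red 7, Blue 5, Green 3, Gold 9, Silver 6, Violet 8 (sum 38, leaving 3 seats).
Remainders in descending order: Gold 0.963, Silver 0.833, Violet 0.474, Blue 0.310, Red 0.302, Green 0.118.
The surplus seats go to Gold, Silver, Violet.

Red=7; Blue=5; Green=3; Gold=10; Silver=7; Violet=9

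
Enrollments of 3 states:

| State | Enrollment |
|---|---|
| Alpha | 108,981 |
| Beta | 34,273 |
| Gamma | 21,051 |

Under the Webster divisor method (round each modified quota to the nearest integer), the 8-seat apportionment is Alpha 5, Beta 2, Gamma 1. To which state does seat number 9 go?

Priority for the next seat is population ÷ (current seats + 0.5).
Priorities: Alpha 19814.727, Beta 13709.200, Gamma 14034.000.
Highest priority: Alpha.

Alpha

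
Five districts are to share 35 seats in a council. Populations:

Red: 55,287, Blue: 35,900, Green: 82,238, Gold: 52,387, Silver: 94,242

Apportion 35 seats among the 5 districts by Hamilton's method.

Total 320054; standard divisor 320054/35 ≈ 9144.4.
Standard quotas: Red 6.0460, Blue 3.9259, Green 8.9933, Gold 5.7289, Silver 10.3060.
Lower quotas: Red 6, Blue 3, Green 8, Gold 5, Silver 10 (sum 32, leaving 3 seats).
Remainders in descending order: Green 0.9933, Blue 0.9259, Gold 0.7289, Silver 0.3060, Red 0.0460.
The surplus seats go to Green, Blue, Gold.

Red: 6, Blue: 4, Green: 9, Gold: 6, Silver: 10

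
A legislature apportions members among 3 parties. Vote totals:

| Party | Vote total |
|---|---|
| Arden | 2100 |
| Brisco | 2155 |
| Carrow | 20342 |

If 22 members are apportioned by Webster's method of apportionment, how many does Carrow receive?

18

Standard divisor 24597/22 ≈ 1118.045; standard quotas: Arden 1.878, Brisco 1.927, Carrow 18.194.
Rounding to the nearest integer gives Arden 2, Brisco 2, Carrow 18 — total 22, matching the house size, so no adjustment is needed.
Carrow receives 18.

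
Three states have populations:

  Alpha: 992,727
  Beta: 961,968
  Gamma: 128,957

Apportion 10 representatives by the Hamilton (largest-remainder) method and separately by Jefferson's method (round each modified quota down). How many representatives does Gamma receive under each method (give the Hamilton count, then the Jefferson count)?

1 and 0

Hamilton: Alpha 5, Beta 4, Gamma 1.
Jefferson: Alpha 5, Beta 5, Gamma 0.
Gamma gets 1 under Hamilton and 0 under Jefferson.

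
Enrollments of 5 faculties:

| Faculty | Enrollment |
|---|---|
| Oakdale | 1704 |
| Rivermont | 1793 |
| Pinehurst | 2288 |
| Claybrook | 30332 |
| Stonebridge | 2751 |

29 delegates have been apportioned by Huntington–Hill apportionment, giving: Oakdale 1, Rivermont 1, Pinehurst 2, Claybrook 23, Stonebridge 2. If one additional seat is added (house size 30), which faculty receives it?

Claybrook

Priority for the next seat is population ÷ (√(s·(s+1))).
Priorities: Oakdale 1204.910, Rivermont 1267.842, Pinehurst 934.072, Claybrook 1291.016, Stonebridge 1123.091.
Highest priority: Claybrook.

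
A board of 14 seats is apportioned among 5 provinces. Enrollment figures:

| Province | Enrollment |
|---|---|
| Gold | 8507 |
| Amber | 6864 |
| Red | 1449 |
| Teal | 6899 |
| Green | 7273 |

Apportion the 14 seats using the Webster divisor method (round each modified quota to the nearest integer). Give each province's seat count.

Standard divisor 30992/14 ≈ 2213.714; standard quotas: Gold 3.843, Amber 3.101, Red 0.655, Teal 3.116, Green 3.285.
Rounding to the nearest integer gives Gold 4, Amber 3, Red 1, Teal 3, Green 3 — total 14, matching the house size, so no adjustment is needed.

Gold: 4; Amber: 3; Red: 1; Teal: 3; Green: 3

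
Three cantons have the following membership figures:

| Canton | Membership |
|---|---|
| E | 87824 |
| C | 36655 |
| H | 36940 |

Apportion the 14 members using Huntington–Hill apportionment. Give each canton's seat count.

E=8, C=3, H=3

With divisor 11200: modified quotas E 7.841, C 3.273, H 3.298.
Geometric-mean thresholds: E √(7·8)=7.483, C √(3·4)=3.464, H √(3·4)=3.464.
Each quota rounded against its threshold gives E 8, C 3, H 3 (total 14).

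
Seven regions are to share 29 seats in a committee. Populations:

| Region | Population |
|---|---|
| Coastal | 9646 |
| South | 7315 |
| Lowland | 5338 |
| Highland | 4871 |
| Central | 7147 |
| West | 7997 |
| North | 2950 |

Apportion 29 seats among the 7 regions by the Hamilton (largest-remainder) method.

The standard divisor is 45264/29 ≈ 1560.828.
Standard quotas: Coastal 6.1801, South 4.6866, Lowland 3.4200, Highland 3.1208, Central 4.5790, West 5.1236, North 1.8900.
Lower quotas: Coastal 6, South 4, Lowland 3, Highland 3, Central 4, West 5, North 1 (sum 26, leaving 3 seats).
Remainders in descending order: North 0.8900, South 0.6866, Central 0.5790, Lowland 0.4200, Coastal 0.1801, West 0.1236, Highland 0.1208.
Largest remainders: North, South, Central receive the extra seats.

Coastal: 6; South: 5; Lowland: 3; Highland: 3; Central: 5; West: 5; North: 2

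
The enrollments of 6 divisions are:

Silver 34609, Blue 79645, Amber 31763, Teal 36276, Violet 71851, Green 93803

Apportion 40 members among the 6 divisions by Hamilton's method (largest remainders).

Standard divisor: 347947 ÷ 40 ≈ 8698.675.
Standard quotas: Silver 3.9787, Blue 9.1560, Amber 3.6515, Teal 4.1703, Violet 8.2600, Green 10.7836.
Lower quotas: Silver 3, Blue 9, Amber 3, Teal 4, Violet 8, Green 10 (sum 37, leaving 3 seats).
Remainders in descending order: Silver 0.9787, Green 0.7836, Amber 0.6515, Violet 0.2600, Teal 0.1703, Blue 0.1560.
Largest remainders: Silver, Green, Amber receive the extra seats.

Silver=4, Blue=9, Amber=4, Teal=4, Violet=8, Green=11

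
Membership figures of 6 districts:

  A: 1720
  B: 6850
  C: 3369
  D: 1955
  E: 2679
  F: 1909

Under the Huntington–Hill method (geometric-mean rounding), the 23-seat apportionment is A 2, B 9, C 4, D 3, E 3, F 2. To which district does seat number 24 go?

F

Priority for the next seat is population ÷ (√(s·(s+1))).
Priorities: A 702.187, B 722.053, C 753.331, D 564.360, E 773.361, F 779.346.
Highest priority: F.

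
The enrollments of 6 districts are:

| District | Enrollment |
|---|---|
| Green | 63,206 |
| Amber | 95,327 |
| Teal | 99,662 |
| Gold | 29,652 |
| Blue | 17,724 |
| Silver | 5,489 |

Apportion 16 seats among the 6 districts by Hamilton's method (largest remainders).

The standard divisor is 311060/16 ≈ 19441.25.
Standard quotas: Green 3.2511, Amber 4.9033, Teal 5.1263, Gold 1.5252, Blue 0.9117, Silver 0.2823.
Lower quotas: Green 3, Amber 4, Teal 5, Gold 1, Blue 0, Silver 0 (sum 13, leaving 3 seats).
Remainders in descending order: Blue 0.9117, Amber 0.9033, Gold 0.5252, Silver 0.2823, Green 0.2511, Teal 0.1263.
Largest remainders: Blue, Amber, Gold receive the extra seats.

Green 3, Amber 5, Teal 5, Gold 2, Blue 1, Silver 0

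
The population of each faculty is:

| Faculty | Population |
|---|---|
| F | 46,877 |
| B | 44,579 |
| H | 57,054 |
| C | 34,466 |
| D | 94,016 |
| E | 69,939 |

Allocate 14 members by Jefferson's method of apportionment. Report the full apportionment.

F=2, B=2, H=2, C=1, D=4, E=3

Standard divisor 346931/14 ≈ 24780.786; standard quotas: F 1.892, B 1.799, H 2.302, C 1.391, D 3.794, E 2.822.
Rounding down gives 1, 1, 2, 1, 3, 2 = 10 seats, so the divisor must be adjusted.
With modified divisor 20700: modified quotas F 2.265, B 2.154, H 2.756, C 1.665, D 4.542, E 3.379.
Rounding down: F 2, B 2, H 2, C 1, D 4, E 3 (total 14).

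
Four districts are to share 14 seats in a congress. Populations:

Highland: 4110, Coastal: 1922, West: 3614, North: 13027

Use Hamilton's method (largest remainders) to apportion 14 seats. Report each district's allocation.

Highland: 3, Coastal: 1, West: 2, North: 8

Standard divisor: 22673 ÷ 14 ≈ 1619.5.
Standard quotas: Highland 2.5378, Coastal 1.1868, West 2.2316, North 8.0438.
Lower quotas: Highland 2, Coastal 1, West 2, North 8 (sum 13, leaving 1 seat).
Remainders in descending order: Highland 0.5378, West 0.2316, Coastal 0.1868, North 0.0438.
The surplus seat goes to Highland.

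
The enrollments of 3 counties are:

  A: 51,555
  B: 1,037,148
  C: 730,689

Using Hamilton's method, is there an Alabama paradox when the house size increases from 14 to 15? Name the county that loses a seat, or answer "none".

At 14 seats: A 0, B 8, C 6.
At 15 seats: A 0, B 9, C 6.
No county's allocation decreased.

none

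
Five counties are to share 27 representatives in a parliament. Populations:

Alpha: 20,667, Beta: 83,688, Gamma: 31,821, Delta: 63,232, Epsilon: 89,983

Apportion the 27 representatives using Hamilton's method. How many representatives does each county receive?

Total 289391; standard divisor 289391/27 ≈ 10718.185.
Standard quotas: Alpha 1.9282, Beta 7.8080, Gamma 2.9689, Delta 5.8995, Epsilon 8.3954.
Lower quotas: Alpha 1, Beta 7, Gamma 2, Delta 5, Epsilon 8 (sum 23, leaving 4 seats).
Remainders in descending order: Gamma 0.9689, Alpha 0.9282, Delta 0.8995, Beta 0.8080, Epsilon 0.3954.
The surplus seats go to Gamma, Alpha, Delta, Beta.

Alpha 2, Beta 8, Gamma 3, Delta 6, Epsilon 8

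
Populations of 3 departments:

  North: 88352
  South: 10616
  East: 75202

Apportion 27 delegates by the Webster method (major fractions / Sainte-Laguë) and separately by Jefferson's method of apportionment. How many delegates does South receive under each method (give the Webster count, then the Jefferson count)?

Webster: North 14, South 2, East 11.
Jefferson: North 14, South 1, East 12.
South gets 2 under Webster and 1 under Jefferson.

2 and 1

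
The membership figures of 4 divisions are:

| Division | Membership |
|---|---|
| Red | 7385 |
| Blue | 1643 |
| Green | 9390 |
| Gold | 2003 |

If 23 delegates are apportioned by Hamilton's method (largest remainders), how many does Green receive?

Total 20421; standard divisor 20421/23 ≈ 887.87.
Standard quotas: Red 8.3177, Blue 1.8505, Green 10.5759, Gold 2.2560.
Lower quotas: Red 8, Blue 1, Green 10, Gold 2 (sum 21, leaving 2 seats).
Remainders in descending order: Blue 0.8505, Green 0.5759, Red 0.3177, Gold 0.2560.
Largest remainders: Blue, Green receive the extra seats.
Green receives 11.

11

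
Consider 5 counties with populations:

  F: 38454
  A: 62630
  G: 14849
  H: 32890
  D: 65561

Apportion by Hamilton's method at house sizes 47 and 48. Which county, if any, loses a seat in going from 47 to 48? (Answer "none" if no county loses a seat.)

none

At 47 seats: F 9, A 14, G 3, H 7, D 14.
At 48 seats: F 9, A 14, G 3, H 7, D 15.
No county's allocation decreased.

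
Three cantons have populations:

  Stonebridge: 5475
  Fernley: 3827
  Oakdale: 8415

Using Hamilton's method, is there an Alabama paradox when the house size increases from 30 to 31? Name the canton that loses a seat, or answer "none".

none

At 30 seats: Stonebridge 9, Fernley 7, Oakdale 14.
At 31 seats: Stonebridge 9, Fernley 7, Oakdale 15.
No canton's allocation decreased.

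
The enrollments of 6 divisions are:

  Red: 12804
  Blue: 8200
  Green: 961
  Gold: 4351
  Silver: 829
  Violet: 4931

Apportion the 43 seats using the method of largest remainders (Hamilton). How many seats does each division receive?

Red: 17, Blue: 11, Green: 1, Gold: 6, Silver: 1, Violet: 7

Standard divisor: 32076 ÷ 43 ≈ 745.953.
Standard quotas: Red 17.1646, Blue 10.9926, Green 1.2883, Gold 5.8328, Silver 1.1113, Violet 6.6103.
Lower quotas: Red 17, Blue 10, Green 1, Gold 5, Silver 1, Violet 6 (sum 40, leaving 3 seats).
Remainders in descending order: Blue 0.9926, Gold 0.8328, Violet 0.6103, Green 0.2883, Red 0.1646, Silver 0.1113.
Largest remainders: Blue, Gold, Violet receive the extra seats.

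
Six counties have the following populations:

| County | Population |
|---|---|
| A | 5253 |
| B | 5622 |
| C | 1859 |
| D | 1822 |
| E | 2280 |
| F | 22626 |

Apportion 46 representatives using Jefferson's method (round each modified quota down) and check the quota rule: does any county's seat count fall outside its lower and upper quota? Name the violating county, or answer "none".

Standard quotas: A 6.123, B 6.553, C 2.167, D 2.124, E 2.658, F 26.375.
Jefferson allocation: A 6, B 6, C 2, D 2, E 2, F 28.
F has quota 26.375 (lower 26, upper 27) but receives 28 — outside the quota interval.

F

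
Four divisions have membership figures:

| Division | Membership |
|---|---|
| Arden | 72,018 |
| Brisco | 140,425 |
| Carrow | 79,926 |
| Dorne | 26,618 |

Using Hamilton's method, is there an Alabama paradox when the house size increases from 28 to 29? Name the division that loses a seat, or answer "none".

At 28 seats: Arden 6, Brisco 12, Carrow 7, Dorne 3.
At 29 seats: Arden 7, Brisco 13, Carrow 7, Dorne 2.
Dorne drops from 3 to 2.

Dorne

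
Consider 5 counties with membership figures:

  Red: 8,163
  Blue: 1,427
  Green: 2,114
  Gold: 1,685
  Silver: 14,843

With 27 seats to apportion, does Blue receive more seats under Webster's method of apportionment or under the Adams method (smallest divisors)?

Adams

Webster: Red 8, Blue 1, Green 2, Gold 2, Silver 14.
Adams: Red 8, Blue 2, Green 2, Gold 2, Silver 13.
Blue gets 1 under Webster and 2 under Adams.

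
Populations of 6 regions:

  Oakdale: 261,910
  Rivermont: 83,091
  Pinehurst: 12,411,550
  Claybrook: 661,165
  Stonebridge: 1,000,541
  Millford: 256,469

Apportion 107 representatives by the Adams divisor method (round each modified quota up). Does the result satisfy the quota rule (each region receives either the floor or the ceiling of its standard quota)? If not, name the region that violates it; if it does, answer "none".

Pinehurst

Standard quotas: Oakdale 1.910, Rivermont 0.606, Pinehurst 90.498, Claybrook 4.821, Stonebridge 7.295, Millford 1.870.
Adams allocation: Oakdale 2, Rivermont 1, Pinehurst 89, Claybrook 5, Stonebridge 8, Millford 2.
Pinehurst has quota 90.498 (lower 90, upper 91) but receives 89 — outside the quota interval.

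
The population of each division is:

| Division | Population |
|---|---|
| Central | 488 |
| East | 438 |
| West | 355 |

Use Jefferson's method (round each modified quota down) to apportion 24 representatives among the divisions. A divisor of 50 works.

With modified divisor 50: modified quotas Central 9.760, East 8.760, West 7.100.
Rounding down: Central 9, East 8, West 7 (total 24).

Central=9; East=8; West=7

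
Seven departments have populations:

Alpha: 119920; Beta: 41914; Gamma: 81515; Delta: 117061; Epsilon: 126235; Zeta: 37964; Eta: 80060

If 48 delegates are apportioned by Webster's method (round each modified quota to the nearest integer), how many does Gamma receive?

Standard divisor 604669/48 ≈ 12597.271; standard quotas: Alpha 9.520, Beta 3.327, Gamma 6.471, Delta 9.293, Epsilon 10.021, Zeta 3.014, Eta 6.355.
Rounding to the nearest integer gives 10, 3, 6, 9, 10, 3, 6 = 47 seats, so the divisor must be adjusted.
With modified divisor 12400: modified quotas Alpha 9.671, Beta 3.380, Gamma 6.574, Delta 9.440, Epsilon 10.180, Zeta 3.062, Eta 6.456.
Rounding to the nearest integer: Alpha 10, Beta 3, Gamma 7, Delta 9, Epsilon 10, Zeta 3, Eta 6 (total 48).
Gamma receives 7.

7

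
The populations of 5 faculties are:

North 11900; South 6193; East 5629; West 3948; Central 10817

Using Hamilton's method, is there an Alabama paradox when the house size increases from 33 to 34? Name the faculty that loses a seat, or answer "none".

At 33 seats: North 10, South 5, East 5, West 4, Central 9.
At 34 seats: North 11, South 5, East 5, West 3, Central 10.
West drops from 4 to 3.

West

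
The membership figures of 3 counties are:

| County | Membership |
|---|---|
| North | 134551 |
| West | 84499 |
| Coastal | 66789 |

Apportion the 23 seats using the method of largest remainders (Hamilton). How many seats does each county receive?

North 11, West 7, Coastal 5

Standard divisor: 285839 ÷ 23 ≈ 12427.783.
Standard quotas: North 10.8266, West 6.7992, Coastal 5.3742.
Lower quotas: North 10, West 6, Coastal 5 (sum 21, leaving 2 seats).
Remainders in descending order: North 0.8266, West 0.7992, Coastal 0.3742.
Largest remainders: North, West receive the extra seats.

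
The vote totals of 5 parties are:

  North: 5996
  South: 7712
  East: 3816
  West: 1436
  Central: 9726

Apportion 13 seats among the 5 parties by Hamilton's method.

Total 28686; standard divisor 28686/13 ≈ 2206.615.
Standard quotas: North 2.7173, South 3.4949, East 1.7293, West 0.6508, Central 4.4077.
Lower quotas: North 2, South 3, East 1, West 0, Central 4 (sum 10, leaving 3 seats).
Remainders in descending order: East 0.7293, North 0.7173, West 0.6508, South 0.4949, Central 0.4077.
Largest remainders: East, North, West receive the extra seats.

North 3, South 3, East 2, West 1, Central 4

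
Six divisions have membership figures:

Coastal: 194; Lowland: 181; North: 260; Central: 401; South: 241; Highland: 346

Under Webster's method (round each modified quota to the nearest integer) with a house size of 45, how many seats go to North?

7

Standard divisor 1623/45 ≈ 36.067; standard quotas: Coastal 5.379, Lowland 5.018, North 7.209, Central 11.118, South 6.682, Highland 9.593.
Rounding to the nearest integer gives Coastal 5, Lowland 5, North 7, Central 11, South 7, Highland 10 — total 45, matching the house size, so no adjustment is needed.
North receives 7.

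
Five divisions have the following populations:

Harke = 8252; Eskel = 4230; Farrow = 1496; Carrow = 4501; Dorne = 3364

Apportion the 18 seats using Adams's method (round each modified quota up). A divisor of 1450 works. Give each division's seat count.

With modified divisor 1450: modified quotas Harke 5.691, Eskel 2.917, Farrow 1.032, Carrow 3.104, Dorne 2.320.
Rounding up: Harke 6, Eskel 3, Farrow 2, Carrow 4, Dorne 3 (total 18).

Harke: 6, Eskel: 3, Farrow: 2, Carrow: 4, Dorne: 3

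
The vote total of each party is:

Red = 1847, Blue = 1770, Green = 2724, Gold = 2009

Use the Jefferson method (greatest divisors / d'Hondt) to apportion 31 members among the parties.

Standard divisor 8350/31 ≈ 269.355; standard quotas: Red 6.857, Blue 6.571, Green 10.113, Gold 7.459.
Rounding down gives 6, 6, 10, 7 = 29 seats, so the divisor must be adjusted.
With modified divisor 252: modified quotas Red 7.329, Blue 7.024, Green 10.810, Gold 7.972.
Rounding down: Red 7, Blue 7, Green 10, Gold 7 (total 31).

Red 7, Blue 7, Green 10, Gold 7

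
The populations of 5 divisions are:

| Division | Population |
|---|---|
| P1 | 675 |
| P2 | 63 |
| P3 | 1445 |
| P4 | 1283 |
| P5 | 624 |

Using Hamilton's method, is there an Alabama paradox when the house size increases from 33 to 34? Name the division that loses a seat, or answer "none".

At 33 seats: P1 5, P2 1, P3 12, P4 10, P5 5.
At 34 seats: P1 6, P2 0, P3 12, P4 11, P5 5.
P2 drops from 1 to 0.

P2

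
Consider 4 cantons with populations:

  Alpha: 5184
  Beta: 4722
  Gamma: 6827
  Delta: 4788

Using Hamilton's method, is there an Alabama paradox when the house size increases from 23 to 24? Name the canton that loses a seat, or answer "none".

At 23 seats: Alpha 6, Beta 5, Gamma 7, Delta 5.
At 24 seats: Alpha 6, Beta 5, Gamma 8, Delta 5.
No canton's allocation decreased.

none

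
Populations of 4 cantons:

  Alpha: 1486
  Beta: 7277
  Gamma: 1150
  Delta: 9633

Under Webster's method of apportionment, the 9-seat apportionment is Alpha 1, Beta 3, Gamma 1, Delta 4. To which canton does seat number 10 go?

Delta

Priority for the next seat is population ÷ (current seats + 0.5).
Priorities: Alpha 990.667, Beta 2079.143, Gamma 766.667, Delta 2140.667.
Highest priority: Delta.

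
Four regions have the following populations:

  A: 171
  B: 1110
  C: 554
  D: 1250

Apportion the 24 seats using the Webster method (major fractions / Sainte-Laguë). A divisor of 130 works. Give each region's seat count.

A=1; B=9; C=4; D=10

With modified divisor 130: modified quotas A 1.315, B 8.538, C 4.262, D 9.615.
Rounding to the nearest integer: A 1, B 9, C 4, D 10 (total 24).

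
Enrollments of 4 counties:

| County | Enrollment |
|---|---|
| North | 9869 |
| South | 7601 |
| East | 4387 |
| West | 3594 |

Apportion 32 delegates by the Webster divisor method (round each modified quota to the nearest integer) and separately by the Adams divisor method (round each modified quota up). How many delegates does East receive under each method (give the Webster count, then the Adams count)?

5 and 6

Webster: North 12, South 10, East 5, West 5.
Adams: North 12, South 9, East 6, West 5.
East gets 5 under Webster and 6 under Adams.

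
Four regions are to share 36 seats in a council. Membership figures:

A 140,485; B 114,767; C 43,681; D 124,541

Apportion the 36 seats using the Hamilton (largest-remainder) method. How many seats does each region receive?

A 12, B 10, C 4, D 10

Standard divisor: 423474 ÷ 36 ≈ 11763.167.
Standard quotas: A 11.9428, B 9.7565, C 3.7134, D 10.5874.
Lower quotas: A 11, B 9, C 3, D 10 (sum 33, leaving 3 seats).
Remainders in descending order: A 0.9428, B 0.7565, C 0.7134, D 0.5874.
The surplus seats go to A, B, C.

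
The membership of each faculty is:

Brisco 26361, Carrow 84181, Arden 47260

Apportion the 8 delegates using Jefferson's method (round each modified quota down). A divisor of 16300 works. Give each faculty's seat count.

Brisco 1, Carrow 5, Arden 2

With modified divisor 16300: modified quotas Brisco 1.617, Carrow 5.164, Arden 2.899.
Rounding down: Brisco 1, Carrow 5, Arden 2 (total 8).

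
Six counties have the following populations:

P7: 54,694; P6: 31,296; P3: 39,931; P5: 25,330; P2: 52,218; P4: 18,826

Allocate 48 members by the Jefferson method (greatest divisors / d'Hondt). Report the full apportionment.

P7 12, P6 7, P3 9, P5 5, P2 11, P4 4

Standard divisor 222295/48 ≈ 4631.146; standard quotas: P7 11.810, P6 6.758, P3 8.622, P5 5.469, P2 11.275, P4 4.065.
Rounding down gives 11, 6, 8, 5, 11, 4 = 45 seats, so the divisor must be adjusted.
With modified divisor 4400: modified quotas P7 12.430, P6 7.113, P3 9.075, P5 5.757, P2 11.868, P4 4.279.
Rounding down: P7 12, P6 7, P3 9, P5 5, P2 11, P4 4 (total 48).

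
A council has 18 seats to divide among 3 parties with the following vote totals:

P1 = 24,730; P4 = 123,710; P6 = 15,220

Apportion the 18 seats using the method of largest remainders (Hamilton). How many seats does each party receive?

The standard divisor is 163660/18 ≈ 9092.222.
Standard quotas: P1 2.7199, P4 13.6061, P6 1.6740.
Lower quotas: P1 2, P4 13, P6 1 (sum 16, leaving 2 seats).
Remainders in descending order: P1 0.7199, P6 0.6740, P4 0.6061.
Largest remainders: P1, P6 receive the extra seats.

P1=3, P4=13, P6=2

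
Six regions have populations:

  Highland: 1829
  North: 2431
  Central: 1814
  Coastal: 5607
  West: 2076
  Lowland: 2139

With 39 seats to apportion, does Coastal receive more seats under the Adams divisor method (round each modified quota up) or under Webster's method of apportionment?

Webster

Adams: Highland 5, North 6, Central 5, Coastal 13, West 5, Lowland 5.
Webster: Highland 5, North 6, Central 4, Coastal 14, West 5, Lowland 5.
Coastal gets 13 under Adams and 14 under Webster.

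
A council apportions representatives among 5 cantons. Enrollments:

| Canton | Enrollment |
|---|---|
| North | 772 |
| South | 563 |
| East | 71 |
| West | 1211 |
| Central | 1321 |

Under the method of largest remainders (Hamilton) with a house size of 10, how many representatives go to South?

The standard divisor is 3938/10 ≈ 393.8.
Standard quotas: North 1.960, South 1.430, East 0.180, West 3.075, Central 3.354.
Lower quotas: North 1, South 1, East 0, West 3, Central 3 (sum 8, leaving 2 seats).
Remainders in descending order: North 0.960, South 0.430, Central 0.354, East 0.180, West 0.075.
Largest remainders: North, South receive the extra seats.
South receives 2.

2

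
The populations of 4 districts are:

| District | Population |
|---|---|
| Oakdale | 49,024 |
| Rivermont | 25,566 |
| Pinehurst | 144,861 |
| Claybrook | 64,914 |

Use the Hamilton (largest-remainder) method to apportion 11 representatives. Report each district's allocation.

Total 284365; standard divisor 284365/11 ≈ 25851.364.
Standard quotas: Oakdale 1.8964, Rivermont 0.9890, Pinehurst 5.6036, Claybrook 2.5110.
Lower quotas: Oakdale 1, Rivermont 0, Pinehurst 5, Claybrook 2 (sum 8, leaving 3 seats).
Remainders in descending order: Rivermont 0.9890, Oakdale 0.8964, Pinehurst 0.6036, Claybrook 0.5110.
The surplus seats go to Rivermont, Oakdale, Pinehurst.

Oakdale 2; Rivermont 1; Pinehurst 6; Claybrook 2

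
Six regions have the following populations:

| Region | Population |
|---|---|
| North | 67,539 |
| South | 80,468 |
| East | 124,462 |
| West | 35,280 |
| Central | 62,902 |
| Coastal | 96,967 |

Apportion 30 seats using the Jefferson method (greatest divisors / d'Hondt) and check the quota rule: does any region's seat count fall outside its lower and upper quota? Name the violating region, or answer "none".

Standard quotas: North 4.333, South 5.162, East 7.985, West 2.263, Central 4.035, Coastal 6.221.
Jefferson allocation: North 4, South 5, East 8, West 2, Central 4, Coastal 7.
Every allocation lies between the lower and upper quota.

none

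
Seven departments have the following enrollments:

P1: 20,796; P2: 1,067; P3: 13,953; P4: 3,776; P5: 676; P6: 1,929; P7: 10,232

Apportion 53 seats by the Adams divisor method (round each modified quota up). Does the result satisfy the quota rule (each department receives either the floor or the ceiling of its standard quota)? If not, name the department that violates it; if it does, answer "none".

Standard quotas: P1 21.022, P2 1.079, P3 14.105, P4 3.817, P5 0.683, P6 1.950, P7 10.343.
Adams allocation: P1 20, P2 2, P3 14, P4 4, P5 1, P6 2, P7 10.
P1 has quota 21.022 (lower 21, upper 22) but receives 20 — outside the quota interval.

P1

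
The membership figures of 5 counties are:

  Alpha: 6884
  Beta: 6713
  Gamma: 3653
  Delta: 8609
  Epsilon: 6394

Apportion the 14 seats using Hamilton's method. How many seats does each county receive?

Alpha=3, Beta=3, Gamma=1, Delta=4, Epsilon=3

The standard divisor is 32253/14 ≈ 2303.786.
Standard quotas: Alpha 2.9881, Beta 2.9139, Gamma 1.5857, Delta 3.7369, Epsilon 2.7754.
Lower quotas: Alpha 2, Beta 2, Gamma 1, Delta 3, Epsilon 2 (sum 10, leaving 4 seats).
Remainders in descending order: Alpha 0.9881, Beta 0.9139, Epsilon 0.7754, Delta 0.7369, Gamma 0.5857.
The surplus seats go to Alpha, Beta, Epsilon, Delta.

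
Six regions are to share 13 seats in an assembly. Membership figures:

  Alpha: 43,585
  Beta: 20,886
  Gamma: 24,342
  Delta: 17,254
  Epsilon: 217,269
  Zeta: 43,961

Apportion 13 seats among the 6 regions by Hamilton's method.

Alpha=1, Beta=1, Gamma=1, Delta=1, Epsilon=8, Zeta=1

Standard divisor: 367297 ÷ 13 ≈ 28253.615.
Standard quotas: Alpha 1.5426, Beta 0.7392, Gamma 0.8616, Delta 0.6107, Epsilon 7.6900, Zeta 1.5559.
Lower quotas: Alpha 1, Beta 0, Gamma 0, Delta 0, Epsilon 7, Zeta 1 (sum 9, leaving 4 seats).
Remainders in descending order: Gamma 0.8616, Beta 0.7392, Epsilon 0.6900, Delta 0.6107, Zeta 0.5559, Alpha 0.5426.
Largest remainders: Gamma, Beta, Epsilon, Delta receive the extra seats.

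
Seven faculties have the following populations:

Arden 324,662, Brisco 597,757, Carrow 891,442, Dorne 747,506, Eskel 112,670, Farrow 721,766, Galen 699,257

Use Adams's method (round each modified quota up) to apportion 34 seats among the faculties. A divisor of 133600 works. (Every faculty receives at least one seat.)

Arden 3, Brisco 5, Carrow 7, Dorne 6, Eskel 1, Farrow 6, Galen 6

With modified divisor 133600: modified quotas Arden 2.430, Brisco 4.474, Carrow 6.672, Dorne 5.595, Eskel 0.843, Farrow 5.402, Galen 5.234.
Rounding up: Arden 3, Brisco 5, Carrow 7, Dorne 6, Eskel 1, Farrow 6, Galen 6 (total 34).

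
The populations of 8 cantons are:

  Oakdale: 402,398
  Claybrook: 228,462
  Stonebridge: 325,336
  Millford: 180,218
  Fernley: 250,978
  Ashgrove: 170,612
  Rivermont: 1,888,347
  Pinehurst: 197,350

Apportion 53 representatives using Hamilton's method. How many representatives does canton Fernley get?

The standard divisor is 3643701/53 ≈ 68749.075.
Standard quotas: Oakdale 5.8531, Claybrook 3.3231, Stonebridge 4.7322, Millford 2.6214, Fernley 3.6506, Ashgrove 2.4817, Rivermont 27.4672, Pinehurst 2.8706.
Lower quotas: Oakdale 5, Claybrook 3, Stonebridge 4, Millford 2, Fernley 3, Ashgrove 2, Rivermont 27, Pinehurst 2 (sum 48, leaving 5 seats).
Remainders in descending order: Pinehurst 0.8706, Oakdale 0.8531, Stonebridge 0.7322, Fernley 0.6506, Millford 0.6214, Ashgrove 0.4817, Rivermont 0.4672, Claybrook 0.3231.
Largest remainders: Pinehurst, Oakdale, Stonebridge, Fernley, Millford receive the extra seats.
Fernley receives 4.

4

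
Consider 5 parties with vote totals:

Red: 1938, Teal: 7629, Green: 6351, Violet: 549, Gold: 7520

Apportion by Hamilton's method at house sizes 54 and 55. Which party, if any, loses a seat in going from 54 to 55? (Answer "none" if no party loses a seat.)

At 54 seats: Red 5, Teal 17, Green 14, Violet 1, Gold 17.
At 55 seats: Red 4, Teal 18, Green 15, Violet 1, Gold 17.
Red drops from 5 to 4.

Red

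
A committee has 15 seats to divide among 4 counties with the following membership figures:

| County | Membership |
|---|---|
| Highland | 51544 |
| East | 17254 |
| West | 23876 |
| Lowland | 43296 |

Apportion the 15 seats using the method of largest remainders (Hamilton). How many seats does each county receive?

Highland=6, East=2, West=2, Lowland=5

The standard divisor is 135970/15 ≈ 9064.667.
Standard quotas: Highland 5.6863, East 1.9034, West 2.6340, Lowland 4.7763.
Lower quotas: Highland 5, East 1, West 2, Lowland 4 (sum 12, leaving 3 seats).
Remainders in descending order: East 0.9034, Lowland 0.7763, Highland 0.6863, West 0.6340.
Largest remainders: East, Lowland, Highland receive the extra seats.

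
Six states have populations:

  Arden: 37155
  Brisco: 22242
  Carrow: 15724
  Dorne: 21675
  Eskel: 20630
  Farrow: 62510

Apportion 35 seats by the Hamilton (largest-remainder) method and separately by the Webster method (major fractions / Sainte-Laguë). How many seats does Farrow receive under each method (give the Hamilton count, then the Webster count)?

Hamilton: Arden 7, Brisco 5, Carrow 3, Dorne 4, Eskel 4, Farrow 12.
Webster: Arden 7, Brisco 4, Carrow 3, Dorne 4, Eskel 4, Farrow 13.
Farrow gets 12 under Hamilton and 13 under Webster.

12 and 13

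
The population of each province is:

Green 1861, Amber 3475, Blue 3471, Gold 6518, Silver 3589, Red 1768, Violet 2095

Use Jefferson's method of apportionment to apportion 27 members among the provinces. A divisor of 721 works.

Green 2, Amber 4, Blue 4, Gold 9, Silver 4, Red 2, Violet 2

With modified divisor 721: modified quotas Green 2.581, Amber 4.820, Blue 4.814, Gold 9.040, Silver 4.978, Red 2.452, Violet 2.906.
Rounding down: Green 2, Amber 4, Blue 4, Gold 9, Silver 4, Red 2, Violet 2 (total 27).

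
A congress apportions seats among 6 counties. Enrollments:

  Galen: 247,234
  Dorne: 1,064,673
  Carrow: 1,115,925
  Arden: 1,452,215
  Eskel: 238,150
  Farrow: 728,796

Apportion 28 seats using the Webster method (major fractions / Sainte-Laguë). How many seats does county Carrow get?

7

Standard divisor 4846993/28 ≈ 173106.893; standard quotas: Galen 1.428, Dorne 6.150, Carrow 6.446, Arden 8.389, Eskel 1.376, Farrow 4.210.
Rounding to the nearest integer gives 1, 6, 6, 8, 1, 4 = 26 seats, so the divisor must be adjusted.
With modified divisor 167800: modified quotas Galen 1.473, Dorne 6.345, Carrow 6.650, Arden 8.654, Eskel 1.419, Farrow 4.343.
Rounding to the nearest integer: Galen 1, Dorne 6, Carrow 7, Arden 9, Eskel 1, Farrow 4 (total 28).
Carrow receives 7.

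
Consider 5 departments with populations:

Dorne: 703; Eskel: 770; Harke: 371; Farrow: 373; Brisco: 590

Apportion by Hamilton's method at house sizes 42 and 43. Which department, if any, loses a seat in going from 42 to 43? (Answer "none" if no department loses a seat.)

Harke

At 42 seats: Dorne 10, Eskel 11, Harke 6, Farrow 6, Brisco 9.
At 43 seats: Dorne 11, Eskel 12, Harke 5, Farrow 6, Brisco 9.
Harke drops from 6 to 5.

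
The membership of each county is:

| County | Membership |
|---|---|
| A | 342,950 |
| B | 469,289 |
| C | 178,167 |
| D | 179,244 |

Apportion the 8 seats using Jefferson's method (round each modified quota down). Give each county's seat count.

A=2; B=4; C=1; D=1

Standard divisor 1169650/8 ≈ 146206.25; standard quotas: A 2.346, B 3.210, C 1.219, D 1.226.
Rounding down gives 2, 3, 1, 1 = 7 seats, so the divisor must be adjusted.
With modified divisor 115800: modified quotas A 2.962, B 4.053, C 1.539, D 1.548.
Rounding down: A 2, B 4, C 1, D 1 (total 8).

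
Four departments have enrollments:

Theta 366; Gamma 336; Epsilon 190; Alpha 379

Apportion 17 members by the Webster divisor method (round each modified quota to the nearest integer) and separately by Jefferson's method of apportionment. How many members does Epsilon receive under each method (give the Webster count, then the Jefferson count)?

Webster: Theta 5, Gamma 4, Epsilon 3, Alpha 5.
Jefferson: Theta 5, Gamma 5, Epsilon 2, Alpha 5.
Epsilon gets 3 under Webster and 2 under Jefferson.

3 and 2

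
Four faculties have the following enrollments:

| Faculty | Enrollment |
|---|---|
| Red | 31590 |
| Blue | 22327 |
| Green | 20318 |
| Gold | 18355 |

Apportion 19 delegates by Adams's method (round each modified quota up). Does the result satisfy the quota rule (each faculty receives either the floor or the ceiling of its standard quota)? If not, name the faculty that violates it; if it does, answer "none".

none

Standard quotas: Red 6.482, Blue 4.582, Green 4.169, Gold 3.767.
Adams allocation: Red 6, Blue 5, Green 4, Gold 4.
Every allocation lies between the lower and upper quota.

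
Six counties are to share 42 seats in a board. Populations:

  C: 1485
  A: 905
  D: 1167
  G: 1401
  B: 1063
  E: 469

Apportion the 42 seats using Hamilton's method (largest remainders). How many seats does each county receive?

C 10, A 6, D 7, G 9, B 7, E 3

Standard divisor: 6490 ÷ 42 ≈ 154.524.
Standard quotas: C 9.610, A 5.857, D 7.552, G 9.067, B 6.879, E 3.035.
Lower quotas: C 9, A 5, D 7, G 9, B 6, E 3 (sum 39, leaving 3 seats).
Remainders in descending order: B 0.879, A 0.857, C 0.610, D 0.552, G 0.067, E 0.035.
The surplus seats go to B, A, C.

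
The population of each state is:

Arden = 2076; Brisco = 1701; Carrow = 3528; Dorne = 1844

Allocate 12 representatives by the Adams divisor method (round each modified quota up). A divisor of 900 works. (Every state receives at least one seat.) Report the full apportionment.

Arden: 3, Brisco: 2, Carrow: 4, Dorne: 3

With modified divisor 900: modified quotas Arden 2.307, Brisco 1.890, Carrow 3.920, Dorne 2.049.
Rounding up: Arden 3, Brisco 2, Carrow 4, Dorne 3 (total 12).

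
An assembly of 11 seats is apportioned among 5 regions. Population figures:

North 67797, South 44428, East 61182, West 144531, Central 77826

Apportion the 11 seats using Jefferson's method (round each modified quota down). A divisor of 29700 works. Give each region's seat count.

North: 2; South: 1; East: 2; West: 4; Central: 2

With modified divisor 29700: modified quotas North 2.283, South 1.496, East 2.060, West 4.866, Central 2.620.
Rounding down: North 2, South 1, East 2, West 4, Central 2 (total 11).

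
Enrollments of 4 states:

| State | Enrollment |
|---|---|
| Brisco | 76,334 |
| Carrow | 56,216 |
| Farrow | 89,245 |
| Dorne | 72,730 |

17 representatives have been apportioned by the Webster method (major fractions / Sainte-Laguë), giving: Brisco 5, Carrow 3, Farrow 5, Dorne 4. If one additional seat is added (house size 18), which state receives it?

Farrow

Priority for the next seat is population ÷ (current seats + 0.5).
Priorities: Brisco 13878.909, Carrow 16061.714, Farrow 16226.364, Dorne 16162.222.
Highest priority: Farrow.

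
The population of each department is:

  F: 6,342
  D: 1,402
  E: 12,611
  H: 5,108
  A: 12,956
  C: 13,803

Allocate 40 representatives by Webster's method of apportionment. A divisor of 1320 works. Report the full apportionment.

With modified divisor 1320: modified quotas F 4.805, D 1.062, E 9.554, H 3.870, A 9.815, C 10.457.
Rounding to the nearest integer: F 5, D 1, E 10, H 4, A 10, C 10 (total 40).

F 5, D 1, E 10, H 4, A 10, C 10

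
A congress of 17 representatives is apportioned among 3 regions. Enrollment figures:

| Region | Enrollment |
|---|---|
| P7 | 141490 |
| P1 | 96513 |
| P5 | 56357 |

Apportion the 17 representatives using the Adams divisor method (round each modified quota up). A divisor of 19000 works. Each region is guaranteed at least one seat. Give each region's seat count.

With modified divisor 19000: modified quotas P7 7.447, P1 5.080, P5 2.966.
Rounding up: P7 8, P1 6, P5 3 (total 17).

P7: 8, P1: 6, P5: 3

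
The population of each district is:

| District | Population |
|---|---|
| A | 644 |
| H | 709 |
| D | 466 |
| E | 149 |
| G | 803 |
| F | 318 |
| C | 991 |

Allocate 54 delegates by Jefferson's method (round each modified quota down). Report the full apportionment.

A 9, H 9, D 6, E 2, G 11, F 4, C 13

Standard divisor 4080/54 ≈ 75.556; standard quotas: A 8.524, H 9.384, D 6.168, E 1.972, G 10.628, F 4.209, C 13.116.
Rounding down gives 8, 9, 6, 1, 10, 4, 13 = 51 seats, so the divisor must be adjusted.
With modified divisor 71.2: modified quotas A 9.045, H 9.958, D 6.545, E 2.093, G 11.278, F 4.466, C 13.919.
Rounding down: A 9, H 9, D 6, E 2, G 11, F 4, C 13 (total 54).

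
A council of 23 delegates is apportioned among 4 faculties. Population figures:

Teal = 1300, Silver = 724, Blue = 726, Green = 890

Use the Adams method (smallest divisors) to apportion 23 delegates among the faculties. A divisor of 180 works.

With modified divisor 180: modified quotas Teal 7.222, Silver 4.022, Blue 4.033, Green 4.944.
Rounding up: Teal 8, Silver 5, Blue 5, Green 5 (total 23).

Teal 8; Silver 5; Blue 5; Green 5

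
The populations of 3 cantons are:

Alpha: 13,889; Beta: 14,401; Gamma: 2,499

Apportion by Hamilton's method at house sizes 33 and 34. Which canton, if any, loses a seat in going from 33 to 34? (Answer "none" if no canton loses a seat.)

At 33 seats: Alpha 15, Beta 15, Gamma 3.
At 34 seats: Alpha 15, Beta 16, Gamma 3.
No canton's allocation decreased.

none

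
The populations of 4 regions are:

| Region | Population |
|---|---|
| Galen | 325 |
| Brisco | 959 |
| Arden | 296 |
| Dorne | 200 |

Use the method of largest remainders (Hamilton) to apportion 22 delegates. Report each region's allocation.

Standard divisor: 1780 ÷ 22 ≈ 80.909.
Standard quotas: Galen 4.017, Brisco 11.853, Arden 3.658, Dorne 2.472.
Lower quotas: Galen 4, Brisco 11, Arden 3, Dorne 2 (sum 20, leaving 2 seats).
Remainders in descending order: Brisco 0.853, Arden 0.658, Dorne 0.472, Galen 0.017.
The surplus seats go to Brisco, Arden.

Galen: 4; Brisco: 12; Arden: 4; Dorne: 2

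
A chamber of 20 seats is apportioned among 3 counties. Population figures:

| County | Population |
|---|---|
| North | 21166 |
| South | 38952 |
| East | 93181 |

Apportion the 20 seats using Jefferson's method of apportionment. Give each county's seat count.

Standard divisor 153299/20 ≈ 7664.95; standard quotas: North 2.761, South 5.082, East 12.157.
Rounding down gives 2, 5, 12 = 19 seats, so the divisor must be adjusted.
With modified divisor 7110: modified quotas North 2.977, South 5.478, East 13.106.
Rounding down: North 2, South 5, East 13 (total 20).

North=2; South=5; East=13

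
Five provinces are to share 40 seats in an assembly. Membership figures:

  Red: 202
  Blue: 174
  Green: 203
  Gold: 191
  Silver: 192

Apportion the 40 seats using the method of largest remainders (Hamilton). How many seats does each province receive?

Red: 8, Blue: 7, Green: 9, Gold: 8, Silver: 8

Total 962; standard divisor 962/40 ≈ 24.05.
Standard quotas: Red 8.399, Blue 7.235, Green 8.441, Gold 7.942, Silver 7.983.
Lower quotas: Red 8, Blue 7, Green 8, Gold 7, Silver 7 (sum 37, leaving 3 seats).
Remainders in descending order: Silver 0.983, Gold 0.942, Green 0.441, Red 0.399, Blue 0.235.
Largest remainders: Silver, Gold, Green receive the extra seats.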